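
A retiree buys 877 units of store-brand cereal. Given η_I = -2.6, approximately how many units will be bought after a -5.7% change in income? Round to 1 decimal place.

%ΔQ ≈ η × %ΔI = -2.6 × (-5.7%) = 14.82%.
New Q ≈ 877 × (1 + 0.1482) = 1007.0.

1007.0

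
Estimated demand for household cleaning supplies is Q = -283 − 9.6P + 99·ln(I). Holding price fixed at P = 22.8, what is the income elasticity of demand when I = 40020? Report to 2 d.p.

0.18

At P = 22.8, I = 40020: Q = 547.236.
Holding P constant, ∂Q/∂I = 99/I = 0.00247376.
η_I = (∂Q/∂I)·(I/Q) = 0.00247376 × (40020/547.236) = 0.18.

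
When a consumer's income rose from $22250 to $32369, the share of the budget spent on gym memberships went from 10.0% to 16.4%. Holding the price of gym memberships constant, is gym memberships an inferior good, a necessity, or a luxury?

The budget share rises as income rises, so η > 1.

luxury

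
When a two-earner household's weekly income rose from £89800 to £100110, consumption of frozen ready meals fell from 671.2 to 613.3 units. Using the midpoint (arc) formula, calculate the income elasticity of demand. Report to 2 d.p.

-0.83

ΔQ = 613.3 − 671.2 = -57.9; midpoint Q̄ = (671.2 + 613.3)/2 = 642.25.
ΔI = 100110 − 89800 = 10310; midpoint Ī = (89800 + 100110)/2 = 94955.
η = (ΔQ/Q̄) ÷ (ΔI/Ī) = (-57.9/642.25) ÷ (10310/94955) = -0.83.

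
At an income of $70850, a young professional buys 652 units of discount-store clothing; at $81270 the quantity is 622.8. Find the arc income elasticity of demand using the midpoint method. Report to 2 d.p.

-0.33

ΔQ = 622.8 − 652 = -29.2; midpoint Q̄ = (652 + 622.8)/2 = 637.4.
ΔI = 81270 − 70850 = 10420; midpoint Ī = (70850 + 81270)/2 = 76060.
η = (ΔQ/Q̄) ÷ (ΔI/Ī) = (-29.2/637.4) ÷ (10420/76060) = -0.33.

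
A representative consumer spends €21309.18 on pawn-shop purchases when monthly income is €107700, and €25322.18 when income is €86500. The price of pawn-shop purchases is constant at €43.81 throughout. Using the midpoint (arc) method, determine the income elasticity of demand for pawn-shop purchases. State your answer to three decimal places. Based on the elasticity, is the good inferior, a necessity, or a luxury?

With a constant price, Q₁ = 21309.18/43.81 = 486.400 and Q₂ = 25322.18/43.81 = 578.000 (equivalently, work directly with expenditure since P cancels).
Midpoint %ΔQ = (25322.18 − 21309.18)/23315.68 = 0.17212; midpoint %ΔI = (86500 − 107700)/97100 = -0.21833.
η = 0.17212 / -0.21833 = -0.788.
η < 0 ⇒ inferior good.

-0.788 (inferior good)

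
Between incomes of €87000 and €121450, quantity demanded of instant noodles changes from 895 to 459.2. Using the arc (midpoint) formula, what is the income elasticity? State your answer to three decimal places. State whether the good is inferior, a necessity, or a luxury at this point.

ΔQ = 459.2 − 895 = -435.8; midpoint Q̄ = (895 + 459.2)/2 = 677.1.
ΔI = 121450 − 87000 = 34450; midpoint Ī = (87000 + 121450)/2 = 104225.
η = (ΔQ/Q̄) ÷ (ΔI/Ī) = (-435.8/677.1) ÷ (34450/104225) = -1.947.
η < 0 ⇒ inferior good.

-1.947 (inferior good)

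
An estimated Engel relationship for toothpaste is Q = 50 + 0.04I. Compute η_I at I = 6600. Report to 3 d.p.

At I = 6600: Q = 314.000.
dQ/dI = 0.04.
η = (dQ/dI)·(I/Q) = 0.04 × (6600/314.000) = 0.841.

0.841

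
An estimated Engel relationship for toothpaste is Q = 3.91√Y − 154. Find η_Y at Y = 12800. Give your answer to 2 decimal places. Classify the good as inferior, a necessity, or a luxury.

At Y = 12800: Q = 288.366.
dQ/dY = 3.91/(2√Y) = 0.0172799 at this income.
η = (dQ/dY)·(Y/Q) = 0.0172799 × (12800/288.366) = 0.77.
Since 0 < η < 1, the good is a necessity.

0.77 (necessity)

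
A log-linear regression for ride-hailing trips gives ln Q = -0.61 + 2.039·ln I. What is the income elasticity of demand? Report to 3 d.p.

In a log-linear demand, the coefficient on ln I is the income elasticity.
So η = 2.039.

2.039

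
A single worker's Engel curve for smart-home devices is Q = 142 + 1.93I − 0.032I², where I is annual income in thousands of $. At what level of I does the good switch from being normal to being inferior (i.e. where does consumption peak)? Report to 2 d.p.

30.16

dQ/dI = 1.93 − 0.064I.
The good is inferior where dQ/dI < 0. Setting dQ/dI = 0 gives I = 1.93 / 0.064 = 30.16.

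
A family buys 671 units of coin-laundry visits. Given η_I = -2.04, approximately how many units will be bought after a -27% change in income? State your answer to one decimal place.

%ΔQ ≈ η × %ΔI = -2.04 × (-27%) = 55.08%.
New Q ≈ 671 × (1 + 0.5508) = 1040.6.

1040.6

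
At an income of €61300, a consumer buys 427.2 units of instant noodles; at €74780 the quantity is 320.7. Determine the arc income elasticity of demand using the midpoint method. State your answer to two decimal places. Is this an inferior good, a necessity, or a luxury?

-1.44 (inferior good)

ΔQ = 320.7 − 427.2 = -106.5; midpoint Q̄ = (427.2 + 320.7)/2 = 373.95.
ΔI = 74780 − 61300 = 13480; midpoint Ī = (61300 + 74780)/2 = 68040.
η = (ΔQ/Q̄) ÷ (ΔI/Ī) = (-106.5/373.95) ÷ (13480/68040) = -1.44.
η < 0 ⇒ inferior good.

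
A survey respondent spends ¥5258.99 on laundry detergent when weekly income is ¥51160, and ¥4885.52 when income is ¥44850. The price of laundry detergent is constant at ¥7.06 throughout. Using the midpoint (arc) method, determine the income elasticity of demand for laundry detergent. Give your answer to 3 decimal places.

0.560

With a constant price, Q₁ = 5258.99/7.06 = 744.899 and Q₂ = 4885.52/7.06 = 692.000 (equivalently, work directly with expenditure since P cancels).
Midpoint %ΔQ = (4885.52 − 5258.99)/5072.26 = -0.07363; midpoint %ΔI = (44850 − 51160)/48005 = -0.13144.
η = -0.07363 / -0.13144 = 0.560.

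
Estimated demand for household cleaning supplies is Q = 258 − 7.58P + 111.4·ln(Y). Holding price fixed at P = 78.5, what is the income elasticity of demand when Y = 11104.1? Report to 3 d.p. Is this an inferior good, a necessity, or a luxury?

0.159 (necessity)

At P = 78.5, Y = 11104.1: Q = 700.669.
Holding P constant, ∂Q/∂Y = 111.4/Y = 0.0100323.
η_Y = (∂Q/∂Y)·(Y/Q) = 0.0100323 × (11104.1/700.669) = 0.159.
Since 0 < η < 1, this is a necessity.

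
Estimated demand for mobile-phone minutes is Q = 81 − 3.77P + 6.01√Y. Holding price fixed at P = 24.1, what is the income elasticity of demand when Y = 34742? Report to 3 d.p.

0.504

At P = 24.1, Y = 34742: Q = 1110.359.
Holding P constant, ∂Q/∂Y = 6.01/(2√Y) = 0.0161219.
η_Y = (∂Q/∂Y)·(Y/Q) = 0.0161219 × (34742/1110.359) = 0.504.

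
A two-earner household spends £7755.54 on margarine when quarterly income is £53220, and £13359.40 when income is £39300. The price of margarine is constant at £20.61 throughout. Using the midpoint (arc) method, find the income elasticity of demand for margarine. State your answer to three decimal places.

-1.764

With a constant price, Q₁ = 7755.54/20.61 = 376.300 and Q₂ = 13359.40/20.61 = 648.200 (equivalently, work directly with expenditure since P cancels).
Midpoint %ΔQ = (13359.40 − 7755.54)/10557.47 = 0.53080; midpoint %ΔI = (39300 − 53220)/46260 = -0.30091.
η = 0.53080 / -0.30091 = -1.764.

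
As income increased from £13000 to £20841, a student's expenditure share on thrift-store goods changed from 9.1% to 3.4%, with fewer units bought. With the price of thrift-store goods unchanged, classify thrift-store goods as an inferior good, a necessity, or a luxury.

inferior good

Quantity demanded falls as income rises, so η < 0.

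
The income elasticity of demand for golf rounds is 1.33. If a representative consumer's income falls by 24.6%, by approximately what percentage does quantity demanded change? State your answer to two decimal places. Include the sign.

%ΔQ ≈ η × %ΔI = 1.33 × (-24.6%) = -32.72%.

-32.72%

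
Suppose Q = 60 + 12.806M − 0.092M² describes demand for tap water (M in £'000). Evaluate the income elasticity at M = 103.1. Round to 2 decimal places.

-1.58

At M = 103.1: Q = 402.3745.
dQ/dM = 12.806 − 0.184M = -6.16440.
η = (dQ/dM)·(M/Q) = -6.16440 × (103.1/402.3745) = -1.58.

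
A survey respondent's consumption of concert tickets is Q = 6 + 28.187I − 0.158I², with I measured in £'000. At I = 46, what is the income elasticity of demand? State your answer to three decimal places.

At I = 46: Q = 968.2740.
dQ/dI = 28.187 − 0.316I = 13.65100.
η = (dQ/dI)·(I/Q) = 13.65100 × (46/968.2740) = 0.649.

0.649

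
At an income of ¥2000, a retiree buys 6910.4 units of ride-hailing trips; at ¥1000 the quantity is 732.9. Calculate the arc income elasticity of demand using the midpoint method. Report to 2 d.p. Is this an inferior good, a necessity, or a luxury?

ΔQ = 732.9 − 6910.4 = -6177.5; midpoint Q̄ = (6910.4 + 732.9)/2 = 3821.65.
ΔI = 1000 − 2000 = -1000; midpoint Ī = (2000 + 1000)/2 = 1500.
η = (ΔQ/Q̄) ÷ (ΔI/Ī) = (-6177.5/3821.65) ÷ (-1000/1500) = 2.42.
η > 1 ⇒ luxury.

2.42 (luxury)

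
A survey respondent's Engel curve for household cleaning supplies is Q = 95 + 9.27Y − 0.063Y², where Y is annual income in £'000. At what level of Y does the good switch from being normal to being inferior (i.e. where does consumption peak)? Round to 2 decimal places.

73.57

dQ/dY = 9.27 − 0.126Y.
The good is inferior where dQ/dY < 0. Setting dQ/dY = 0 gives Y = 9.27 / 0.126 = 73.57.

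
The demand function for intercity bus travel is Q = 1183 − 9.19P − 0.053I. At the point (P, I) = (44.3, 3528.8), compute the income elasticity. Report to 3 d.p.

At P = 44.3, I = 3528.8: Q = 588.857.
Holding P constant, ∂Q/∂I = −0.053.
η_I = (∂Q/∂I)·(I/Q) = -0.053 × (3528.8/588.857) = -0.318.

-0.318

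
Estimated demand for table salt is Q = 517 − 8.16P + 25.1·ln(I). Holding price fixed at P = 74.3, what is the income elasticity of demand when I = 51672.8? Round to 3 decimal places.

0.137

At P = 74.3, I = 51672.8: Q = 183.114.
Holding P constant, ∂Q/∂I = 25.1/I = 0.000485749.
η_I = (∂Q/∂I)·(I/Q) = 0.000485749 × (51672.8/183.114) = 0.137.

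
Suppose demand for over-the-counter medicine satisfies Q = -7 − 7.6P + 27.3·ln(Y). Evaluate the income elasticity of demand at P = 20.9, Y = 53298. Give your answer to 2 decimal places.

At P = 20.9, Y = 53298: Q = 131.284.
Holding P constant, ∂Q/∂Y = 27.3/Y = 0.000512214.
η_Y = (∂Q/∂Y)·(Y/Q) = 0.000512214 × (53298/131.284) = 0.21.

0.21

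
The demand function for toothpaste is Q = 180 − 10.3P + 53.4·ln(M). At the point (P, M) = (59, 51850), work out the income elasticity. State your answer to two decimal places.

At P = 59, M = 51850: Q = 152.016.
Holding P constant, ∂Q/∂M = 53.4/M = 0.00102989.
η_M = (∂Q/∂M)·(M/Q) = 0.00102989 × (51850/152.016) = 0.35.

0.35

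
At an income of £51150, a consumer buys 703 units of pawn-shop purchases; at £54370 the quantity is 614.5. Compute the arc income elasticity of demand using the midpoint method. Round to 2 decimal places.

ΔQ = 614.5 − 703 = -88.5; midpoint Q̄ = (703 + 614.5)/2 = 658.75.
ΔI = 54370 − 51150 = 3220; midpoint Ī = (51150 + 54370)/2 = 52760.
η = (ΔQ/Q̄) ÷ (ΔI/Ī) = (-88.5/658.75) ÷ (3220/52760) = -2.20.

-2.20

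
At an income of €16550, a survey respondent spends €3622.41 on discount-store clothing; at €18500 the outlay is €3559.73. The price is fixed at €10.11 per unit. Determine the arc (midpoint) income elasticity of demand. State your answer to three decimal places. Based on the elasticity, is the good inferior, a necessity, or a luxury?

-0.157 (inferior good)

With a constant price, Q₁ = 3622.41/10.11 = 358.300 and Q₂ = 3559.73/10.11 = 352.100 (equivalently, work directly with expenditure since P cancels).
Midpoint %ΔQ = (3559.73 − 3622.41)/3591.07 = -0.01745; midpoint %ΔI = (18500 − 16550)/17525 = 0.11127.
η = -0.01745 / 0.11127 = -0.157.
η < 0 ⇒ inferior good.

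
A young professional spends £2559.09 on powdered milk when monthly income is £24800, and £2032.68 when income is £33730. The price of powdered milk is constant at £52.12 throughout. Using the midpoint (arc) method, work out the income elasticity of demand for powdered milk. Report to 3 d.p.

-0.751

With a constant price, Q₁ = 2559.09/52.12 = 49.100 and Q₂ = 2032.68/52.12 = 39.000 (equivalently, work directly with expenditure since P cancels).
Midpoint %ΔQ = (2032.68 − 2559.09)/2295.89 = -0.22928; midpoint %ΔI = (33730 − 24800)/29265 = 0.30514.
η = -0.22928 / 0.30514 = -0.751.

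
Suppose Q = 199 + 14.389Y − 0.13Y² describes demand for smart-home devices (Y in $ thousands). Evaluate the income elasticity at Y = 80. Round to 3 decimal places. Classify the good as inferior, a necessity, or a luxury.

At Y = 80: Q = 518.1200.
dQ/dY = 14.389 − 0.26Y = -6.41100.
η = (dQ/dY)·(Y/Q) = -6.41100 × (80/518.1200) = -0.990.
η < 0 ⇒ inferior good.

-0.990 (inferior good)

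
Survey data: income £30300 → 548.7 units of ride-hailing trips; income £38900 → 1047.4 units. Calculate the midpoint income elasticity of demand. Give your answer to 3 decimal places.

2.514

ΔQ = 1047.4 − 548.7 = 498.7; midpoint Q̄ = (548.7 + 1047.4)/2 = 798.05.
ΔI = 38900 − 30300 = 8600; midpoint Ī = (30300 + 38900)/2 = 34600.
η = (ΔQ/Q̄) ÷ (ΔI/Ī) = (498.7/798.05) ÷ (8600/34600) = 2.514.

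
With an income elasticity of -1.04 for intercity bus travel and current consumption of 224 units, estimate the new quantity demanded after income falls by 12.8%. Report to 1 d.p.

%ΔQ ≈ η × %ΔI = -1.04 × (-12.8%) = 13.312%.
New Q ≈ 224 × (1 + 0.13312) = 253.8.

253.8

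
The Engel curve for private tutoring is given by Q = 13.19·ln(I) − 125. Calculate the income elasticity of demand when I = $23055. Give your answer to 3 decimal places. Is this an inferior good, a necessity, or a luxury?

At I = 23055: Q = 7.502.
dQ/dI = 13.19/I = 0.00057211 at this income.
η = (dQ/dI)·(I/Q) = 0.00057211 × (23055/7.502) = 1.758.
Since η > 1, the good is a luxury.

1.758 (luxury)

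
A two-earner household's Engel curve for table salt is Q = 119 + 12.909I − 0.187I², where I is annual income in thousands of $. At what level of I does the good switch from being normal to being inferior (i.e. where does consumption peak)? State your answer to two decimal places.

34.52

dQ/dI = 12.909 − 0.374I.
The good is inferior where dQ/dI < 0. Setting dQ/dI = 0 gives I = 12.909 / 0.374 = 34.52.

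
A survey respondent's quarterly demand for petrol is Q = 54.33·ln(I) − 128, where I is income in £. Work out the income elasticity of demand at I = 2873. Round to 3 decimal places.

0.178

At I = 2873: Q = 304.636.
dQ/dI = 54.33/I = 0.0189105 at this income.
η = (dQ/dI)·(I/Q) = 0.0189105 × (2873/304.636) = 0.178.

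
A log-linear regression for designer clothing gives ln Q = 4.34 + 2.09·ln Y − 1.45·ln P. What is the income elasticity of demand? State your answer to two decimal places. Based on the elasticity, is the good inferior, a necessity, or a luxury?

2.09 (luxury)

In a log-linear demand, the coefficient on ln Y is the income elasticity.
So η = 2.09.
η > 1 ⇒ luxury.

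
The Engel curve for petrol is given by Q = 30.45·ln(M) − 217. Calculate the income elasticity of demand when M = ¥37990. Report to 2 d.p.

At M = 37990: Q = 104.098.
dQ/dM = 30.45/M = 0.000801527 at this income.
η = (dQ/dM)·(M/Q) = 0.000801527 × (37990/104.098) = 0.29.

0.29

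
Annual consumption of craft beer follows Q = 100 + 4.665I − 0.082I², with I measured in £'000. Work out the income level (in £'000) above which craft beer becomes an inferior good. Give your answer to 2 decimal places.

28.45

dQ/dI = 4.665 − 0.164I.
The good is inferior where dQ/dI < 0. Setting dQ/dI = 0 gives I = 4.665 / 0.164 = 28.45.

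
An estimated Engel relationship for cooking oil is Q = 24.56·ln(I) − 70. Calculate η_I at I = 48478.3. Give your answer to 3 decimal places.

0.126

At I = 48478.3: Q = 194.975.
dQ/dI = 24.56/I = 0.000506618 at this income.
η = (dQ/dI)·(I/Q) = 0.000506618 × (48478.3/194.975) = 0.126.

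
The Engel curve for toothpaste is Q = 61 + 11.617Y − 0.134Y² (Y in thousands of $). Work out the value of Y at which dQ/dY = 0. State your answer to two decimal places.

43.35

dQ/dY = 11.617 − 0.268Y.
The good is inferior where dQ/dY < 0. Setting dQ/dY = 0 gives Y = 11.617 / 0.268 = 43.35.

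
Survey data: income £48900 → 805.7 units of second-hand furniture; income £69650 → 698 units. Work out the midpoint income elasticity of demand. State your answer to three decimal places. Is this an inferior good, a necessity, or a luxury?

-0.409 (inferior good)

ΔQ = 698 − 805.7 = -107.7; midpoint Q̄ = (805.7 + 698)/2 = 751.85.
ΔI = 69650 − 48900 = 20750; midpoint Ī = (48900 + 69650)/2 = 59275.
η = (ΔQ/Q̄) ÷ (ΔI/Ī) = (-107.7/751.85) ÷ (20750/59275) = -0.409.
η < 0 ⇒ inferior good.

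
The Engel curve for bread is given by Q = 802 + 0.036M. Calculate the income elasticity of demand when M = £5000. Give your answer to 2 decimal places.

At M = 5000: Q = 982.000.
dQ/dM = 0.036.
η = (dQ/dM)·(M/Q) = 0.036 × (5000/982.000) = 0.18.

0.18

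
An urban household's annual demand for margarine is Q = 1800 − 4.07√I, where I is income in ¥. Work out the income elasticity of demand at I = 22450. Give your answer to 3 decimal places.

At I = 22450: Q = 1190.179.
dQ/dI = -4.07/(2√I) = -0.0135818 at this income.
η = (dQ/dI)·(I/Q) = -0.0135818 × (22450/1190.179) = -0.256.

-0.256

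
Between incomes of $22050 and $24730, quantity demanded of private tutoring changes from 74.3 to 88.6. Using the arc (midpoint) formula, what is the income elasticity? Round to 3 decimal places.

ΔQ = 88.6 − 74.3 = 14.3; midpoint Q̄ = (74.3 + 88.6)/2 = 81.45.
ΔI = 24730 − 22050 = 2680; midpoint Ī = (22050 + 24730)/2 = 23390.
η = (ΔQ/Q̄) ÷ (ΔI/Ī) = (14.3/81.45) ÷ (2680/23390) = 1.532.

1.532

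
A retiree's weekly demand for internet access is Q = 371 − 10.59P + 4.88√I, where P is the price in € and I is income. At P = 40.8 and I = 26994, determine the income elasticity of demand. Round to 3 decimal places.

At P = 40.8, I = 26994: Q = 740.705.
Holding P constant, ∂Q/∂I = 4.88/(2√I) = 0.014851.
η_I = (∂Q/∂I)·(I/Q) = 0.014851 × (26994/740.705) = 0.541.

0.541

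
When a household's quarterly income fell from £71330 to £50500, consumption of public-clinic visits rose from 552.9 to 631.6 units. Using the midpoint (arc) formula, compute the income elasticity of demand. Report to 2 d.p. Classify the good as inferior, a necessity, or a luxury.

ΔQ = 631.6 − 552.9 = 78.7; midpoint Q̄ = (552.9 + 631.6)/2 = 592.25.
ΔI = 50500 − 71330 = -20830; midpoint Ī = (71330 + 50500)/2 = 60915.
η = (ΔQ/Q̄) ÷ (ΔI/Ī) = (78.7/592.25) ÷ (-20830/60915) = -0.39.
η < 0 ⇒ inferior good.

-0.39 (inferior good)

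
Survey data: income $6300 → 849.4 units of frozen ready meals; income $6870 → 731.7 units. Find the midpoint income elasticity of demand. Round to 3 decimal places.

ΔQ = 731.7 − 849.4 = -117.7; midpoint Q̄ = (849.4 + 731.7)/2 = 790.55.
ΔI = 6870 − 6300 = 570; midpoint Ī = (6300 + 6870)/2 = 6585.
η = (ΔQ/Q̄) ÷ (ΔI/Ī) = (-117.7/790.55) ÷ (570/6585) = -1.720.

-1.720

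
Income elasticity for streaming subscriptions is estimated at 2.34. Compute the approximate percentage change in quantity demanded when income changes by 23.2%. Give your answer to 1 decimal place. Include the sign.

%ΔQ ≈ η × %ΔI = 2.34 × 23.2% = 54.3%.

54.3%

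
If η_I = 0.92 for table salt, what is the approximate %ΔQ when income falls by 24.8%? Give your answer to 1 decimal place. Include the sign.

-22.8%

%ΔQ ≈ η × %ΔI = 0.92 × (-24.8%) = -22.8%.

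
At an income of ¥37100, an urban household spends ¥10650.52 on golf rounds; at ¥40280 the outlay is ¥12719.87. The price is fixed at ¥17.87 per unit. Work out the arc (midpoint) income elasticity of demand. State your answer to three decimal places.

With a constant price, Q₁ = 10650.52/17.87 = 596.000 and Q₂ = 12719.87/17.87 = 711.800 (equivalently, work directly with expenditure since P cancels).
Midpoint %ΔQ = (12719.87 − 10650.52)/11685.20 = 0.17709; midpoint %ΔI = (40280 − 37100)/38690 = 0.08219.
η = 0.17709 / 0.08219 = 2.155.

2.155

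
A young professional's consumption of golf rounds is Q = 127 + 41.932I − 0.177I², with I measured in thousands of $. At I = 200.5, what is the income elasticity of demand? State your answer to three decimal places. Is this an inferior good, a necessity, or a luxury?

At I = 200.5: Q = 1418.9218.
dQ/dI = 41.932 − 0.354I = -29.04500.
η = (dQ/dI)·(I/Q) = -29.04500 × (200.5/1418.9218) = -4.104.
η < 0 ⇒ inferior good.

-4.104 (inferior good)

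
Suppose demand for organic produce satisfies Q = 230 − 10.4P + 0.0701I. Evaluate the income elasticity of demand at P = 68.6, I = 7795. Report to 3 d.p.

8.675

At P = 68.6, I = 7795: Q = 62.990.
Holding P constant, ∂Q/∂I = 0.0701.
η_I = (∂Q/∂I)·(I/Q) = 0.0701 × (7795/62.990) = 8.675.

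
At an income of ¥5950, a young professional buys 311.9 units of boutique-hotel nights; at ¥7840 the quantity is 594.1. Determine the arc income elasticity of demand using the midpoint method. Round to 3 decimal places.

2.273

ΔQ = 594.1 − 311.9 = 282.2; midpoint Q̄ = (311.9 + 594.1)/2 = 453.
ΔI = 7840 − 5950 = 1890; midpoint Ī = (5950 + 7840)/2 = 6895.
η = (ΔQ/Q̄) ÷ (ΔI/Ī) = (282.2/453) ÷ (1890/6895) = 2.273.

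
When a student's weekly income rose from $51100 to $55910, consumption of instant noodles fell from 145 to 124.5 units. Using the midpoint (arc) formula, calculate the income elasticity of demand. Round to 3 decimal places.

ΔQ = 124.5 − 145 = -20.5; midpoint Q̄ = (145 + 124.5)/2 = 134.75.
ΔI = 55910 − 51100 = 4810; midpoint Ī = (51100 + 55910)/2 = 53505.
η = (ΔQ/Q̄) ÷ (ΔI/Ī) = (-20.5/134.75) ÷ (4810/53505) = -1.692.

-1.692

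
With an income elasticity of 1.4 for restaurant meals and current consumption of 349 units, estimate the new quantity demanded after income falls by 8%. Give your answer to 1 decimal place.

%ΔQ ≈ η × %ΔI = 1.4 × (-8%) = -11.2%.
New Q ≈ 349 × (1 − 0.112) = 309.9.

309.9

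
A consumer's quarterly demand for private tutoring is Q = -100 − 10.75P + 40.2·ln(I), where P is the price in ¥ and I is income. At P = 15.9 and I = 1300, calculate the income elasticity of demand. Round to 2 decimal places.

2.32

At P = 15.9, I = 1300: Q = 17.314.
Holding P constant, ∂Q/∂I = 40.2/I = 0.0309231.
η_I = (∂Q/∂I)·(I/Q) = 0.0309231 × (1300/17.314) = 2.32.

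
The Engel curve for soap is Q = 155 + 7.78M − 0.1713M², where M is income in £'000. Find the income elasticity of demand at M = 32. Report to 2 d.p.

-0.45

At M = 32: Q = 228.5488.
dQ/dM = 7.78 − 0.3426M = -3.18320.
η = (dQ/dM)·(M/Q) = -3.18320 × (32/228.5488) = -0.45.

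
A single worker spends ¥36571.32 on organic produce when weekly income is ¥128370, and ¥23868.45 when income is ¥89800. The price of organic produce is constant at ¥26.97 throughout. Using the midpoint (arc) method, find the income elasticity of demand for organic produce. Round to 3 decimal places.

1.189

With a constant price, Q₁ = 36571.32/26.97 = 1356.000 and Q₂ = 23868.45/26.97 = 885.000 (equivalently, work directly with expenditure since P cancels).
Midpoint %ΔQ = (23868.45 − 36571.32)/30219.89 = -0.42035; midpoint %ΔI = (89800 − 128370)/109085 = -0.35358.
η = -0.42035 / -0.35358 = 1.189.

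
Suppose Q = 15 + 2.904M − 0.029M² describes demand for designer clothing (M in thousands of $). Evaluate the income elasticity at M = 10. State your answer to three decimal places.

0.565

At M = 10: Q = 41.1400.
dQ/dM = 2.904 − 0.058M = 2.32400.
η = (dQ/dM)·(M/Q) = 2.32400 × (10/41.1400) = 0.565.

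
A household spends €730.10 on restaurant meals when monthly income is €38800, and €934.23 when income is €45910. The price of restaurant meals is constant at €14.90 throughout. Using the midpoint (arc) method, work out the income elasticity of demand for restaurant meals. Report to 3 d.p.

With a constant price, Q₁ = 730.10/14.90 = 49.000 and Q₂ = 934.23/14.90 = 62.700 (equivalently, work directly with expenditure since P cancels).
Midpoint %ΔQ = (934.23 − 730.10)/832.17 = 0.24530; midpoint %ΔI = (45910 − 38800)/42355 = 0.16787.
η = 0.24530 / 0.16787 = 1.461.

1.461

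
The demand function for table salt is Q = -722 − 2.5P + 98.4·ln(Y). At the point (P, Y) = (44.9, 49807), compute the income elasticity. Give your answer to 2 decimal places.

0.43

At P = 44.9, Y = 49807: Q = 230.036.
Holding P constant, ∂Q/∂Y = 98.4/Y = 0.00197563.
η_Y = (∂Q/∂Y)·(Y/Q) = 0.00197563 × (49807/230.036) = 0.43.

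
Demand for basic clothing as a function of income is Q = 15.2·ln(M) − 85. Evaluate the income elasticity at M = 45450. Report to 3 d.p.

At M = 45450: Q = 78.010.
dQ/dM = 15.2/M = 0.000334433 at this income.
η = (dQ/dM)·(M/Q) = 0.000334433 × (45450/78.010) = 0.195.

0.195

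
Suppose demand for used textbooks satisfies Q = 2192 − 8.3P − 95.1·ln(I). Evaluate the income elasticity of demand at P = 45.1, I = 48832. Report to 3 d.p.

-0.120

At P = 45.1, I = 48832: Q = 790.957.
Holding P constant, ∂Q/∂I = -95.1/I = -0.00194749.
η_I = (∂Q/∂I)·(I/Q) = -0.00194749 × (48832/790.957) = -0.120.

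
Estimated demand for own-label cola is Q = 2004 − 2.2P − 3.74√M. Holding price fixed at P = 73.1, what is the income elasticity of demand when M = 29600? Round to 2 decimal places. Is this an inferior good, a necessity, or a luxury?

At P = 73.1, M = 29600: Q = 1199.726.
Holding P constant, ∂Q/∂M = -3.74/(2√M) = -0.0108692.
η_M = (∂Q/∂M)·(M/Q) = -0.0108692 × (29600/1199.726) = -0.27.
Since η < 0, this is an inferior good.

-0.27 (inferior good)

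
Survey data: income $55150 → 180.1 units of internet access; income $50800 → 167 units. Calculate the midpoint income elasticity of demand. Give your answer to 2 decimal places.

0.92

ΔQ = 167 − 180.1 = -13.1; midpoint Q̄ = (180.1 + 167)/2 = 173.55.
ΔI = 50800 − 55150 = -4350; midpoint Ī = (55150 + 50800)/2 = 52975.
η = (ΔQ/Q̄) ÷ (ΔI/Ī) = (-13.1/173.55) ÷ (-4350/52975) = 0.92.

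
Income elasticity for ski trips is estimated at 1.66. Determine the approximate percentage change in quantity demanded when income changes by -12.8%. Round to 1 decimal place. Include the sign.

%ΔQ ≈ η × %ΔI = 1.66 × (-12.8%) = -21.2%.

-21.2%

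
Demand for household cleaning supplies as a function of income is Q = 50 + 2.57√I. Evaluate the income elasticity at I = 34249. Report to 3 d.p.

0.452

At I = 34249: Q = 525.617.
dQ/dI = 2.57/(2√I) = 0.00694351 at this income.
η = (dQ/dI)·(I/Q) = 0.00694351 × (34249/525.617) = 0.452.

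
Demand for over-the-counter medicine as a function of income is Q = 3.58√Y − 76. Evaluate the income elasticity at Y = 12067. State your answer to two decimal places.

0.62

At Y = 12067: Q = 317.263.
dQ/dY = 3.58/(2√Y) = 0.016295 at this income.
η = (dQ/dY)·(Y/Q) = 0.016295 × (12067/317.263) = 0.62.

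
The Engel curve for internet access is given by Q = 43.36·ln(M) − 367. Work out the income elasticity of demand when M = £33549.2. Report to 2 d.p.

0.51

At M = 33549.2: Q = 84.845.
dQ/dM = 43.36/M = 0.00129243 at this income.
η = (dQ/dM)·(M/Q) = 0.00129243 × (33549.2/84.845) = 0.51.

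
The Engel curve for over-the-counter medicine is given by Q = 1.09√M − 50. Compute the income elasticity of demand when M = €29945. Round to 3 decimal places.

At M = 29945: Q = 138.620.
dQ/dM = 1.09/(2√M) = 0.00314945 at this income.
η = (dQ/dM)·(M/Q) = 0.00314945 × (29945/138.620) = 0.680.

0.680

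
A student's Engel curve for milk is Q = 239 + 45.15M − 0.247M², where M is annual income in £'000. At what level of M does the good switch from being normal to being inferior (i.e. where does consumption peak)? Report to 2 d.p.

dQ/dM = 45.15 − 0.494M.
The good is inferior where dQ/dM < 0. Setting dQ/dM = 0 gives M = 45.15 / 0.494 = 91.40.

91.40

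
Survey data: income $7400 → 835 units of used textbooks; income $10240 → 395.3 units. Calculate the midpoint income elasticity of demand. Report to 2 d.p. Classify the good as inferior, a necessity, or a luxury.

-2.22 (inferior good)

ΔQ = 395.3 − 835 = -439.7; midpoint Q̄ = (835 + 395.3)/2 = 615.15.
ΔI = 10240 − 7400 = 2840; midpoint Ī = (7400 + 10240)/2 = 8820.
η = (ΔQ/Q̄) ÷ (ΔI/Ī) = (-439.7/615.15) ÷ (2840/8820) = -2.22.
η < 0 ⇒ inferior good.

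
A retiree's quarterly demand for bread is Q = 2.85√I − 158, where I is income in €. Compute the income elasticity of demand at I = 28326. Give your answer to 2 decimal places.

0.75

At I = 28326: Q = 321.664.
dQ/dI = 2.85/(2√I) = 0.00846686 at this income.
η = (dQ/dI)·(I/Q) = 0.00846686 × (28326/321.664) = 0.75.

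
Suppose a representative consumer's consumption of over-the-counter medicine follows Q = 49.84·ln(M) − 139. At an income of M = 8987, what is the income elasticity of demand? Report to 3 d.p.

At M = 8987: Q = 314.720.
dQ/dM = 49.84/M = 0.00554579 at this income.
η = (dQ/dM)·(M/Q) = 0.00554579 × (8987/314.720) = 0.158.

0.158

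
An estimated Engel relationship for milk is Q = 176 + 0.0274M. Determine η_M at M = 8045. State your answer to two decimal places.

At M = 8045: Q = 396.433.
dQ/dM = 0.0274.
η = (dQ/dM)·(M/Q) = 0.0274 × (8045/396.433) = 0.56.

0.56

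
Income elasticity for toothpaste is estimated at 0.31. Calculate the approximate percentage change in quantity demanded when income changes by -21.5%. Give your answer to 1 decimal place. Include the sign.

-6.7%

%ΔQ ≈ η × %ΔI = 0.31 × (-21.5%) = -6.7%.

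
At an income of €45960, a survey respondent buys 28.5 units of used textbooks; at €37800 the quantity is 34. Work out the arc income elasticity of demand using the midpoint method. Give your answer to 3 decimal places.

-0.903

ΔQ = 34 − 28.5 = 5.5; midpoint Q̄ = (28.5 + 34)/2 = 31.25.
ΔI = 37800 − 45960 = -8160; midpoint Ī = (45960 + 37800)/2 = 41880.
η = (ΔQ/Q̄) ÷ (ΔI/Ī) = (5.5/31.25) ÷ (-8160/41880) = -0.903.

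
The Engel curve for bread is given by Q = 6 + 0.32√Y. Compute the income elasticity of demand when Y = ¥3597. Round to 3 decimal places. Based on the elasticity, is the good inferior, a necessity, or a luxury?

At Y = 3597: Q = 25.192.
dQ/dY = 0.32/(2√Y) = 0.00266778 at this income.
η = (dQ/dY)·(Y/Q) = 0.00266778 × (3597/25.192) = 0.381.
Since 0 < η < 1, the good is a necessity.

0.381 (necessity)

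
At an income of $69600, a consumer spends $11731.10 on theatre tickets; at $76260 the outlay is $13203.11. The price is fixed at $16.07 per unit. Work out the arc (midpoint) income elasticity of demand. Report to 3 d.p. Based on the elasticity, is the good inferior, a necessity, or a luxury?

1.293 (luxury)

With a constant price, Q₁ = 11731.10/16.07 = 730.000 and Q₂ = 13203.11/16.07 = 821.600 (equivalently, work directly with expenditure since P cancels).
Midpoint %ΔQ = (13203.11 − 11731.10)/12467.11 = 0.11807; midpoint %ΔI = (76260 − 69600)/72930 = 0.09132.
η = 0.11807 / 0.09132 = 1.293.
η > 1 ⇒ luxury.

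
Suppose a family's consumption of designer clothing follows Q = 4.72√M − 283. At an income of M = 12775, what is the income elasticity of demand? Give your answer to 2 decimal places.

1.06

At M = 12775: Q = 250.485.
dQ/dM = 4.72/(2√M) = 0.0208801 at this income.
η = (dQ/dM)·(M/Q) = 0.0208801 × (12775/250.485) = 1.06.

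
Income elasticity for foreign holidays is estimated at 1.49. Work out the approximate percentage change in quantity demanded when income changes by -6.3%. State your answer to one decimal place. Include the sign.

%ΔQ ≈ η × %ΔI = 1.49 × (-6.3%) = -9.4%.

-9.4%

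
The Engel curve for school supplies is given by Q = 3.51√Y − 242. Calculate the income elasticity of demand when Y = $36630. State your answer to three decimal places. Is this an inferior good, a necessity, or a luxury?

0.782 (necessity)

At Y = 36630: Q = 429.778.
dQ/dY = 3.51/(2√Y) = 0.00916977 at this income.
η = (dQ/dY)·(Y/Q) = 0.00916977 × (36630/429.778) = 0.782.
Since 0 < η < 1, the good is a necessity.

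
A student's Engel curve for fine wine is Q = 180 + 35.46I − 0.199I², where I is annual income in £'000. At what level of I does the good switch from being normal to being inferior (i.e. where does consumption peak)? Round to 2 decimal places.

dQ/dI = 35.46 − 0.398I.
The good is inferior where dQ/dI < 0. Setting dQ/dI = 0 gives I = 35.46 / 0.398 = 89.10.

89.10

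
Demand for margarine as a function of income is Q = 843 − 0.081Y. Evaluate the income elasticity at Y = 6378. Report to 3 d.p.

At Y = 6378: Q = 326.382.
dQ/dY = −0.081.
η = (dQ/dY)·(Y/Q) = -0.081 × (6378/326.382) = -1.583.

-1.583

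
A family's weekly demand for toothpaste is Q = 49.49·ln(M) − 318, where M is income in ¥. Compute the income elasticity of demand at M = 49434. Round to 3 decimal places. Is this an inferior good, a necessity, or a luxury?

At M = 49434: Q = 216.907.
dQ/dM = 49.49/M = 0.00100113 at this income.
η = (dQ/dM)·(M/Q) = 0.00100113 × (49434/216.907) = 0.228.
Since 0 < η < 1, the good is a necessity.

0.228 (necessity)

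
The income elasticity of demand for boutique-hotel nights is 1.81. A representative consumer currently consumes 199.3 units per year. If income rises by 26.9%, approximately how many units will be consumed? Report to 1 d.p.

296.3

%ΔQ ≈ η × %ΔI = 1.81 × 26.9% = 48.689%.
New Q ≈ 199.3 × (1 + 0.48689) = 296.3.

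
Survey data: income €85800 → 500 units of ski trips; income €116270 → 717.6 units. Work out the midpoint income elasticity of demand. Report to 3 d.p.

ΔQ = 717.6 − 500 = 217.6; midpoint Q̄ = (500 + 717.6)/2 = 608.8.
ΔI = 116270 − 85800 = 30470; midpoint Ī = (85800 + 116270)/2 = 101035.
η = (ΔQ/Q̄) ÷ (ΔI/Ī) = (217.6/608.8) ÷ (30470/101035) = 1.185.

1.185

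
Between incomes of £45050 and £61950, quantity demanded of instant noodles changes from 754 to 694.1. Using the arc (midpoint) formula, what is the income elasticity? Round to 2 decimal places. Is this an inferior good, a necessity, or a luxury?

ΔQ = 694.1 − 754 = -59.9; midpoint Q̄ = (754 + 694.1)/2 = 724.05.
ΔI = 61950 − 45050 = 16900; midpoint Ī = (45050 + 61950)/2 = 53500.
η = (ΔQ/Q̄) ÷ (ΔI/Ī) = (-59.9/724.05) ÷ (16900/53500) = -0.26.
η < 0 ⇒ inferior good.

-0.26 (inferior good)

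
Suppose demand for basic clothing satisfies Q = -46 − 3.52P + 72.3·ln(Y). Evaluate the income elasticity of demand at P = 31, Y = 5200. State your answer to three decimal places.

At P = 31, Y = 5200: Q = 463.509.
Holding P constant, ∂Q/∂Y = 72.3/Y = 0.0139038.
η_Y = (∂Q/∂Y)·(Y/Q) = 0.0139038 × (5200/463.509) = 0.156.

0.156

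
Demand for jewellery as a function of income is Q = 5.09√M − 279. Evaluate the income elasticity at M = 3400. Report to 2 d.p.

8.34

At M = 3400: Q = 17.795.
dQ/dM = 5.09/(2√M) = 0.0436464 at this income.
η = (dQ/dM)·(M/Q) = 0.0436464 × (3400/17.795) = 8.34.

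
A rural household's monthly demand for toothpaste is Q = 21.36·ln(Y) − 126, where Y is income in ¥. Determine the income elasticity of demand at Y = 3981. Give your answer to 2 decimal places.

0.42

At Y = 3981: Q = 51.059.
dQ/dY = 21.36/Y = 0.00536549 at this income.
η = (dQ/dY)·(Y/Q) = 0.00536549 × (3981/51.059) = 0.42.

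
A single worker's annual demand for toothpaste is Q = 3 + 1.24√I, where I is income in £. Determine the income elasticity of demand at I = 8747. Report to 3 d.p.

0.487

At I = 8747: Q = 118.971.
dQ/dI = 1.24/(2√I) = 0.00662922 at this income.
η = (dQ/dI)·(I/Q) = 0.00662922 × (8747/118.971) = 0.487.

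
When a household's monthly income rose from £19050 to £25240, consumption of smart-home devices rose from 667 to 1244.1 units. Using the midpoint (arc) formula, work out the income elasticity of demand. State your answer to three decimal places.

2.161

ΔQ = 1244.1 − 667 = 577.1; midpoint Q̄ = (667 + 1244.1)/2 = 955.55.
ΔI = 25240 − 19050 = 6190; midpoint Ī = (19050 + 25240)/2 = 22145.
η = (ΔQ/Q̄) ÷ (ΔI/Ī) = (577.1/955.55) ÷ (6190/22145) = 2.161.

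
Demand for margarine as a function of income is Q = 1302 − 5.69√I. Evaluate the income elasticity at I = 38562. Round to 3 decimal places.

At I = 38562: Q = 184.643.
dQ/dI = -5.69/(2√I) = -0.0144878 at this income.
η = (dQ/dI)·(I/Q) = -0.0144878 × (38562/184.643) = -3.026.

-3.026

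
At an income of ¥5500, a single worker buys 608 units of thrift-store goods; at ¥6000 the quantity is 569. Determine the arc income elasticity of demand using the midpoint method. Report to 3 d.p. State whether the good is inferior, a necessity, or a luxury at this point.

ΔQ = 569 − 608 = -39; midpoint Q̄ = (608 + 569)/2 = 588.5.
ΔI = 6000 − 5500 = 500; midpoint Ī = (5500 + 6000)/2 = 5750.
η = (ΔQ/Q̄) ÷ (ΔI/Ī) = (-39/588.5) ÷ (500/5750) = -0.762.
η < 0 ⇒ inferior good.

-0.762 (inferior good)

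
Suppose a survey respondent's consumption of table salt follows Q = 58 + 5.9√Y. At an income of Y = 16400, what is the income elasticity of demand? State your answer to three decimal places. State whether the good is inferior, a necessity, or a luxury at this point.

At Y = 16400: Q = 813.569.
dQ/dY = 5.9/(2√Y) = 0.0230356 at this income.
η = (dQ/dY)·(Y/Q) = 0.0230356 × (16400/813.569) = 0.464.
Since 0 < η < 1, the good is a necessity.

0.464 (necessity)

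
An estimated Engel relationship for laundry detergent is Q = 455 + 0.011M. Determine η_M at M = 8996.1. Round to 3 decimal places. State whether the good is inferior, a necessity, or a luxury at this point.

At M = 8996.1: Q = 553.957.
dQ/dM = 0.011.
η = (dQ/dM)·(M/Q) = 0.011 × (8996.1/553.957) = 0.179.
Since 0 < η < 1, the good is a necessity.

0.179 (necessity)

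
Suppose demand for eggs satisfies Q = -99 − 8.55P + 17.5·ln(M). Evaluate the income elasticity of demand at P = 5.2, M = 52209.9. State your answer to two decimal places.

At P = 5.2, M = 52209.9: Q = 46.643.
Holding P constant, ∂Q/∂M = 17.5/M = 0.000335185.
η_M = (∂Q/∂M)·(M/Q) = 0.000335185 × (52209.9/46.643) = 0.38.

0.38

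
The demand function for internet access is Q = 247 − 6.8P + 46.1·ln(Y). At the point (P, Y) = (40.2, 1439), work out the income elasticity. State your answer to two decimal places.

0.15

At P = 40.2, Y = 1439: Q = 308.866.
Holding P constant, ∂Q/∂Y = 46.1/Y = 0.0320361.
η_Y = (∂Q/∂Y)·(Y/Q) = 0.0320361 × (1439/308.866) = 0.15.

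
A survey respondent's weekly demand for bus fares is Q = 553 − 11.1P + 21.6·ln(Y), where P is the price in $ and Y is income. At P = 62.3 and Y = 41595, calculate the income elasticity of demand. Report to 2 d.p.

At P = 62.3, Y = 41595: Q = 91.202.
Holding P constant, ∂Q/∂Y = 21.6/Y = 0.000519293.
η_Y = (∂Q/∂Y)·(Y/Q) = 0.000519293 × (41595/91.202) = 0.24.

0.24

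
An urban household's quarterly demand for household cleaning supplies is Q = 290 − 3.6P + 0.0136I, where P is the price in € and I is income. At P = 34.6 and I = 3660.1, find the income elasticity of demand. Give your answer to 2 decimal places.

At P = 34.6, I = 3660.1: Q = 215.217.
Holding P constant, ∂Q/∂I = 0.0136.
η_I = (∂Q/∂I)·(I/Q) = 0.0136 × (3660.1/215.217) = 0.23.

0.23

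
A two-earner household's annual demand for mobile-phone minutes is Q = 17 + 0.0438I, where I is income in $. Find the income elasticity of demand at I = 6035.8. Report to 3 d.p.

At I = 6035.8: Q = 281.368.
dQ/dI = 0.0438.
η = (dQ/dI)·(I/Q) = 0.0438 × (6035.8/281.368) = 0.940.

0.940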